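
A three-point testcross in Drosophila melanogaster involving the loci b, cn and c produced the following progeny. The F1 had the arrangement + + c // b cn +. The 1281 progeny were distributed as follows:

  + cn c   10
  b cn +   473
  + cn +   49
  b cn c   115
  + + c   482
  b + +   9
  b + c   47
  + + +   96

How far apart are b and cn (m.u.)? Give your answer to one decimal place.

The two rarest classes, + cn c and b + +, are the double crossovers. Comparing them with the parentals, only the cn allele has switched, so cn is the middle locus and the order is b – cn – c.
Crossovers in the b–cn interval produce the single-crossover classes b + c and + cn + (47 + 49 = 96) plus the double crossovers (19).
RF(b–cn) = (96 + 19) / 1281 = 115/1281 = 0.0898 → 9.0 m.u.

9.0 m.u.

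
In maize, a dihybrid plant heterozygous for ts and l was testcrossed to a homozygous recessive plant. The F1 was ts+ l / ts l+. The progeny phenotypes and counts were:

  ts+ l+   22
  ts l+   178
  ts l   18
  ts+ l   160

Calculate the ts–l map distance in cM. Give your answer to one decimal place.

10.6 cM

The recombinant classes are ts+ l+ and ts l: 22 + 18 = 40.
Recombination frequency = 40/378 = 0.1058 ≈ 10.6%, i.e. 10.6 cM.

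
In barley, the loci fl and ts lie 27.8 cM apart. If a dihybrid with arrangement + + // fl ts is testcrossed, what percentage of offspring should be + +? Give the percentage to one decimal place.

36.1%

A map distance of 27.8 cM corresponds to a recombination frequency of 0.278.
The F1 is + + / fl ts, so + + is a parental gamete class with expected frequency (1 − r)/2 = 0.722/2 = 0.3610.
That is 0.3610 = 36.1% of the progeny.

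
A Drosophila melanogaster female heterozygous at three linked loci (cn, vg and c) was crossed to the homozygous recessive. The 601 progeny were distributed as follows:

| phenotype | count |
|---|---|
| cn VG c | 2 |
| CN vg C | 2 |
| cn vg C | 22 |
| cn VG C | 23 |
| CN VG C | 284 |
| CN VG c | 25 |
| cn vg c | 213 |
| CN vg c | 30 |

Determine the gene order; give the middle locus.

vg

The two most frequent reciprocal classes, CN VG C and cn vg c, are the parental types, so the F1 was CN VG C / cn vg c.
The two rarest classes, CN vg C and cn VG c, are the double crossovers. Comparing them with the parentals, only the vg allele has switched, so vg is the middle locus and the order is cn – vg – c.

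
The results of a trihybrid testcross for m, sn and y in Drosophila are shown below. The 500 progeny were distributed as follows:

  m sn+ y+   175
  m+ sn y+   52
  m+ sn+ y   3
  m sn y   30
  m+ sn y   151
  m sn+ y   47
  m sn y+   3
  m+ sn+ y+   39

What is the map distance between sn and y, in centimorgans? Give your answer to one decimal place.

The two most frequent reciprocal classes, m+ sn y and m sn+ y+, are the parental types, so the F1 was m+ sn y / m sn+ y+.
The two rarest classes, m+ sn+ y and m sn y+, are the double crossovers. Comparing them with the parentals, only the sn allele has switched, so sn is the middle locus and the order is y – sn – m.
Crossovers in the y–sn interval produce the single-crossover classes m+ sn y+ and m sn+ y (52 + 47 = 99) plus the double crossovers (6).
RF(y–sn) = (99 + 6) / 500 = 105/500 = 0.2100 → 21.0 centimorgans.

21.0 centimorgans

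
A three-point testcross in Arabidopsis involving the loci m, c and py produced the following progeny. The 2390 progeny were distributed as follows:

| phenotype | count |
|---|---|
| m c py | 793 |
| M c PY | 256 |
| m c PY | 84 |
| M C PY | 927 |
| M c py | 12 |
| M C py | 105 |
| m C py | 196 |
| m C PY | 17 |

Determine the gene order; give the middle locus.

m

The two most frequent reciprocal classes, M C PY and m c py, are the parental types, so the F1 was M C PY / m c py.
The two rarest classes, m C PY and M c py, are the double crossovers. Comparing them with the parentals, only the m allele has switched, so m is the middle locus and the order is py – m – c.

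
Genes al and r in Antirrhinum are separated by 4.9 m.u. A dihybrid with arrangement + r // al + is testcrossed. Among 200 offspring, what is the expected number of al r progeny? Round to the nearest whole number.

A map distance of 4.9 m.u. corresponds to a recombination frequency of 0.049.
The F1 is + r / al +, so al r is a recombinant gamete class with expected frequency r/2 = 0.049/2 = 0.0245.
Expected number = 0.0245 × 200 = 4.90 ≈ 5.

5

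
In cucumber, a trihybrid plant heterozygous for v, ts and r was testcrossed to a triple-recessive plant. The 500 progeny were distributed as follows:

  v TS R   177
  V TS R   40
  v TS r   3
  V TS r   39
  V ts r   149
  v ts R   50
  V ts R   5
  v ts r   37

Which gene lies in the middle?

r

The two most frequent reciprocal classes, v TS R and V ts r, are the parental types, so the F1 was v TS R / V ts r.
The two rarest classes, v TS r and V ts R, are the double crossovers. Comparing them with the parentals, only the r allele has switched, so r is the middle locus and the order is ts – r – v.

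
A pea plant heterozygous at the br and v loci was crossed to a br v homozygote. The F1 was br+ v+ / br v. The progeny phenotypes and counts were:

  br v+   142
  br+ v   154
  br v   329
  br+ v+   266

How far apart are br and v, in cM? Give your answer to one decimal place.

The recombinant classes are br+ v and br v+: 154 + 142 = 296.
Recombination frequency = 296/891 = 0.3322 ≈ 33.2%, i.e. 33.2 cM.

33.2 cM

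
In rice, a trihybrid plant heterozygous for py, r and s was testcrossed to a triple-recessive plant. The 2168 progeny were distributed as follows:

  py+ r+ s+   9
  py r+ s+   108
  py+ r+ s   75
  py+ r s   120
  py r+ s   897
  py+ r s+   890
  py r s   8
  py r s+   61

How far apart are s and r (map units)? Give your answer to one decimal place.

The two most frequent reciprocal classes, py+ r s+ and py r+ s, are the parental types, so the F1 was py+ r s+ / py r+ s.
The two rarest classes, py+ r+ s+ and py r s, are the double crossovers. Comparing them with the parentals, only the r allele has switched, so r is the middle locus and the order is py – r – s.
Crossovers in the r–s interval produce the single-crossover classes py+ r s and py r+ s+ (120 + 108 = 228) plus the double crossovers (17).
RF(r–s) = (228 + 17) / 2168 = 245/2168 = 0.1130 → 11.3 map units.

11.3 map units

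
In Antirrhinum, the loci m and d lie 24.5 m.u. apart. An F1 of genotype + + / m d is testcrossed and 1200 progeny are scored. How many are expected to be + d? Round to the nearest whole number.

147

A map distance of 24.5 m.u. corresponds to a recombination frequency of 0.245.
The F1 is + + / m d, so + d is a recombinant gamete class with expected frequency r/2 = 0.245/2 = 0.1225.
Expected number = 0.1225 × 1200 = 147.00 ≈ 147.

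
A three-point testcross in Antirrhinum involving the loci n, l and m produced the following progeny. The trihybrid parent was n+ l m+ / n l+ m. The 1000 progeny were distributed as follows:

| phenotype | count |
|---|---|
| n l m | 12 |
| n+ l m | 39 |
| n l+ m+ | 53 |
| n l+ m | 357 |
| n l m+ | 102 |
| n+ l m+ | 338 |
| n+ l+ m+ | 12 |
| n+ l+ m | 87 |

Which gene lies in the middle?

The two rarest classes, n+ l+ m+ and n l m, are the double crossovers. Comparing them with the parentals, only the l allele has switched, so l is the middle locus and the order is m – l – n.

l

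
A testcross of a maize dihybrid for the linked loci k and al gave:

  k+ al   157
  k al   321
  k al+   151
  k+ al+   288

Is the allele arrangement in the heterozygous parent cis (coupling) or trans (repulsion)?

cis

The two most frequent classes are k+ al+ (288) and k al (321); these are the parental (non-recombinant) types.
So the F1 carried k+ al+ on one chromosome and k al on the other — the recessive alleles are on the same chromosome (cis / coupling).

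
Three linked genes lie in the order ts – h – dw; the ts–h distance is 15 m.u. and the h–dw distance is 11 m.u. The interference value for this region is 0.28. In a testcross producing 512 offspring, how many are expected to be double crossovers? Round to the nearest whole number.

Map distances give recombination frequencies of 0.150 and 0.110 for the two intervals.
With interference 0.28 (so coincidence = 0.72), expected double-crossover frequency = 0.150 × 0.110 × 0.72 = 0.01188.
Expected number = 0.01188 × 512 = 6.08 ≈ 6.

6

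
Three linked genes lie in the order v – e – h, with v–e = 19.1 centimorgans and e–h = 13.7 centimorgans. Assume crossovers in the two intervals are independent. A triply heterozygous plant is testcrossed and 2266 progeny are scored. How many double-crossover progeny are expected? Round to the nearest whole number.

59

Map distances give recombination frequencies of 0.191 and 0.137 for the two intervals.
With no interference, expected double-crossover frequency = 0.191 × 0.137 = 0.02617.
Expected number = 0.02617 × 2266 = 59.29 ≈ 59.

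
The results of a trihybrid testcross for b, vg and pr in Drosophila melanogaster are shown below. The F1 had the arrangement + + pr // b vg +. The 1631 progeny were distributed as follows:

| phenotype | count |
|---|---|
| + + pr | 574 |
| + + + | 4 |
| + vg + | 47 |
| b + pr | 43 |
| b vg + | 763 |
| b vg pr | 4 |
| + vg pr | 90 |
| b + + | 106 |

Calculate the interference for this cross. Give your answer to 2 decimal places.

0.35

The two rarest classes, + + + and b vg pr, are the double crossovers. Comparing them with the parentals, only the pr allele has switched, so pr is the middle locus and the order is b – pr – vg.
b–pr: (90 + 8)/1631 = 0.0601; pr–vg: (196 + 8)/1631 = 0.1251.
Expected DCO frequency = 0.0601 × 0.1251 ≈ 0.00752; observed = 8/1631 ≈ 0.00490.
Coefficient of coincidence = 0.00490/0.00752 ≈ 0.65; interference = 1 − 0.65 = 0.35.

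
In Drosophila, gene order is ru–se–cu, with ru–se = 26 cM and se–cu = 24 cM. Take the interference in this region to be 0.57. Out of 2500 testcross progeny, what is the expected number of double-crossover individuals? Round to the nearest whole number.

Map distances give recombination frequencies of 0.260 and 0.240 for the two intervals.
With interference 0.57 (so coincidence = 0.43), expected double-crossover frequency = 0.260 × 0.240 × 0.43 = 0.02683.
Expected number = 0.02683 × 2500 = 67.08 ≈ 67.

67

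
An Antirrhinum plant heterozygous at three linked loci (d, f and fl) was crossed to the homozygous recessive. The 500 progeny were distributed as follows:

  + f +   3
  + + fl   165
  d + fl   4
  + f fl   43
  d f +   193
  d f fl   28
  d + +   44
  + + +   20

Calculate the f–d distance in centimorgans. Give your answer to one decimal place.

The two most frequent reciprocal classes, d f + and + + fl, are the parental types, so the F1 was d f + / + + fl.
The two rarest classes, + f + and d + fl, are the double crossovers. Comparing them with the parentals, only the d allele has switched, so d is the middle locus and the order is f – d – fl.
Crossovers in the f–d interval produce the single-crossover classes d + + and + f fl (44 + 43 = 87) plus the double crossovers (7).
RF(f–d) = (87 + 7) / 500 = 94/500 = 0.1880 → 18.8 centimorgans.

18.8 centimorgans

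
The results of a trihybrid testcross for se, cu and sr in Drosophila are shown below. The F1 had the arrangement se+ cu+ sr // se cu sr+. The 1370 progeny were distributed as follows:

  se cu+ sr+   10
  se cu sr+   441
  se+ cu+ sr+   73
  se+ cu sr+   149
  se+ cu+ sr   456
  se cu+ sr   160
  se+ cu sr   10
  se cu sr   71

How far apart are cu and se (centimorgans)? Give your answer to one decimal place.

The two rarest classes, se+ cu sr and se cu+ sr+, are the double crossovers. Comparing them with the parentals, only the cu allele has switched, so cu is the middle locus and the order is sr – cu – se.
Crossovers in the cu–se interval produce the single-crossover classes se cu+ sr and se+ cu sr+ (160 + 149 = 309) plus the double crossovers (20).
RF(cu–se) = (309 + 20) / 1370 = 329/1370 = 0.2401 → 24.0 centimorgans.

24.0 centimorgans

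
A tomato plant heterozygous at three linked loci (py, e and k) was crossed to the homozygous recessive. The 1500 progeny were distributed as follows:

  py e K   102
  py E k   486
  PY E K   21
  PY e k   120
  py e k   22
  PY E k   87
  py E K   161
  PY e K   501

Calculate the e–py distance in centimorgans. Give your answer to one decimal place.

15.5 centimorgans

The two most frequent reciprocal classes, py E k and PY e K, are the parental types, so the F1 was py E k / PY e K.
The two rarest classes, py e k and PY E K, are the double crossovers. Comparing them with the parentals, only the e allele has switched, so e is the middle locus and the order is k – e – py.
Crossovers in the e–py interval produce the single-crossover classes PY E k and py e K (87 + 102 = 189) plus the double crossovers (43).
RF(e–py) = (189 + 43) / 1500 = 232/1500 = 0.1547 → 15.5 centimorgans.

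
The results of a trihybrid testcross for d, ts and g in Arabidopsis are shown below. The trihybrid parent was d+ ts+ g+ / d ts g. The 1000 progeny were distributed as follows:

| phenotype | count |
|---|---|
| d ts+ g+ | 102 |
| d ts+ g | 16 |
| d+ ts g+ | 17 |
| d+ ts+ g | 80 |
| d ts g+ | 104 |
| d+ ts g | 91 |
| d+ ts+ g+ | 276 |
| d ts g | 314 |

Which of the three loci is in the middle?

The two rarest classes, d+ ts g+ and d ts+ g, are the double crossovers. Comparing them with the parentals, only the ts allele has switched, so ts is the middle locus and the order is d – ts – g.

ts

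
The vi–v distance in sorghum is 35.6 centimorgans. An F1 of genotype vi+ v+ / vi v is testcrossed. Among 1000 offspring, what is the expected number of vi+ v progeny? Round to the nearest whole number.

178

A map distance of 35.6 centimorgans corresponds to a recombination frequency of 0.356.
The F1 is vi+ v+ / vi v, so vi+ v is a recombinant gamete class with expected frequency r/2 = 0.356/2 = 0.1780.
Expected number = 0.1780 × 1000 = 178.00 ≈ 178.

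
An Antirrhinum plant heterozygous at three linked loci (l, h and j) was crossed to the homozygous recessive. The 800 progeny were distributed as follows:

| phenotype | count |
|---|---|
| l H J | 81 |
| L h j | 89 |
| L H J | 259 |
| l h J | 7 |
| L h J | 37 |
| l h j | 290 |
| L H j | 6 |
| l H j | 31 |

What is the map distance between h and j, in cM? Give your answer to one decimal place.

The two most frequent reciprocal classes, L H J and l h j, are the parental types, so the F1 was L H J / l h j.
The two rarest classes, L H j and l h J, are the double crossovers. Comparing them with the parentals, only the j allele has switched, so j is the middle locus and the order is l – j – h.
Crossovers in the j–h interval produce the single-crossover classes L h J and l H j (37 + 31 = 68) plus the double crossovers (13).
RF(j–h) = (68 + 13) / 800 = 81/800 = 0.1013 → 10.1 cM.

10.1 cM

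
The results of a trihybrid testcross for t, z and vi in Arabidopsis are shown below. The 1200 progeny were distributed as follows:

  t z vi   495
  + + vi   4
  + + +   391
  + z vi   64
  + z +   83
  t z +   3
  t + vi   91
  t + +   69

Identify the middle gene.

vi

The two most frequent reciprocal classes, t z vi and + + +, are the parental types, so the F1 was t z vi / + + +.
The two rarest classes, t z + and + + vi, are the double crossovers. Comparing them with the parentals, only the vi allele has switched, so vi is the middle locus and the order is z – vi – t.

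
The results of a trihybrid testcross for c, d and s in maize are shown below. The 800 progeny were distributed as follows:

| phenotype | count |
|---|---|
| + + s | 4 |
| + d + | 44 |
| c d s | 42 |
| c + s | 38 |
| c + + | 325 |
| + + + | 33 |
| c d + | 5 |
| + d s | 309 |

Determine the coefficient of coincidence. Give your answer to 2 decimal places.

The two most frequent reciprocal classes, + d s and c + +, are the parental types, so the F1 was + d s / c + +.
The two rarest classes, + + s and c d +, are the double crossovers. Comparing them with the parentals, only the d allele has switched, so d is the middle locus and the order is s – d – c.
s–d: (82 + 9)/800 = 0.1138; d–c: (75 + 9)/800 = 0.1050.
Expected DCO frequency = 0.1138 × 0.1050 ≈ 0.01195; observed = 9/800 ≈ 0.01125.
Coefficient of coincidence = 0.01125/0.01195 ≈ 0.94.

0.94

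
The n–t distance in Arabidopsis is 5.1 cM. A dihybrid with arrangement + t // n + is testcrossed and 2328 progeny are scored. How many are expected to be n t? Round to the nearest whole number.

59

A map distance of 5.1 cM corresponds to a recombination frequency of 0.051.
The F1 is + t / n +, so n t is a recombinant gamete class with expected frequency r/2 = 0.051/2 = 0.0255.
Expected number = 0.0255 × 2328 = 59.36 ≈ 59.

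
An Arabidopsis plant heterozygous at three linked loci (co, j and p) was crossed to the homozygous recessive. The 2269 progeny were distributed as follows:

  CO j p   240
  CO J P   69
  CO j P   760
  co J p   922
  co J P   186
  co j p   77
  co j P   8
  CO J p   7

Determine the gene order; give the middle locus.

co

The two most frequent reciprocal classes, CO j P and co J p, are the parental types, so the F1 was CO j P / co J p.
The two rarest classes, co j P and CO J p, are the double crossovers. Comparing them with the parentals, only the co allele has switched, so co is the middle locus and the order is p – co – j.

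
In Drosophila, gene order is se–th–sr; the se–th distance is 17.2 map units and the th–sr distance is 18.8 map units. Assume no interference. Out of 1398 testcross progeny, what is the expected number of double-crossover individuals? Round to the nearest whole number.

45

Map distances give recombination frequencies of 0.172 and 0.188 for the two intervals.
With no interference, expected double-crossover frequency = 0.172 × 0.188 = 0.03234.
Expected number = 0.03234 × 1398 = 45.21 ≈ 45.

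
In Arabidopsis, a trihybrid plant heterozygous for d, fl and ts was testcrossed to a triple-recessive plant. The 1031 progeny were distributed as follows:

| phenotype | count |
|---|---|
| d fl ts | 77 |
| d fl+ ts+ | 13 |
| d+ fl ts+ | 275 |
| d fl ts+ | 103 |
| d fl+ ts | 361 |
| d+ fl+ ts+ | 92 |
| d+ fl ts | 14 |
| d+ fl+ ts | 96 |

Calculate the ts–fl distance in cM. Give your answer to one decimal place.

19.0 cM

The two most frequent reciprocal classes, d fl+ ts and d+ fl ts+, are the parental types, so the F1 was d fl+ ts / d+ fl ts+.
The two rarest classes, d fl+ ts+ and d+ fl ts, are the double crossovers. Comparing them with the parentals, only the ts allele has switched, so ts is the middle locus and the order is d – ts – fl.
Crossovers in the ts–fl interval produce the single-crossover classes d fl ts and d+ fl+ ts+ (77 + 92 = 169) plus the double crossovers (27).
RF(ts–fl) = (169 + 27) / 1031 = 196/1031 = 0.1901 → 19.0 cM.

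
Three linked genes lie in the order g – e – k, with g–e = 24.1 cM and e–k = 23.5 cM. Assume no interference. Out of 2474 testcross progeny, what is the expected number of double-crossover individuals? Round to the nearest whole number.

Map distances give recombination frequencies of 0.241 and 0.235 for the two intervals.
With no interference, expected double-crossover frequency = 0.241 × 0.235 = 0.05664.
Expected number = 0.05664 × 2474 = 140.11 ≈ 140.

140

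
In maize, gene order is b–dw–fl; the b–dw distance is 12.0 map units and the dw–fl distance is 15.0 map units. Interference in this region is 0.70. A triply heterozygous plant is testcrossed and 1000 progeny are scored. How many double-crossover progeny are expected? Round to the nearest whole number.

Map distances give recombination frequencies of 0.120 and 0.150 for the two intervals.
With interference 0.70 (so coincidence = 0.30), expected double-crossover frequency = 0.120 × 0.150 × 0.30 = 0.00540.
Expected number = 0.00540 × 1000 = 5.40 ≈ 5.

5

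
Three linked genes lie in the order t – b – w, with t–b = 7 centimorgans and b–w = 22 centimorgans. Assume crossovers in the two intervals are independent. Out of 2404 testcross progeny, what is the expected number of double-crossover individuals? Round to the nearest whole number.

37

Map distances give recombination frequencies of 0.070 and 0.220 for the two intervals.
With no interference, expected double-crossover frequency = 0.070 × 0.220 = 0.01540.
Expected number = 0.01540 × 2404 = 37.02 ≈ 37.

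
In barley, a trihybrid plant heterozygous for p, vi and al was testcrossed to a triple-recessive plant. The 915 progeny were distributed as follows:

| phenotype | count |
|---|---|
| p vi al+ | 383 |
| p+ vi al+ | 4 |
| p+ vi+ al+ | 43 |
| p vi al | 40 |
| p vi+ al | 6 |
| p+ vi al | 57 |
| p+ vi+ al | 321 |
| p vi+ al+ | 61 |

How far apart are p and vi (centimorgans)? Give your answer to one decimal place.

14.0 centimorgans

The two most frequent reciprocal classes, p vi al+ and p+ vi+ al, are the parental types, so the F1 was p vi al+ / p+ vi+ al.
The two rarest classes, p+ vi al+ and p vi+ al, are the double crossovers. Comparing them with the parentals, only the p allele has switched, so p is the middle locus and the order is vi – p – al.
Crossovers in the vi–p interval produce the single-crossover classes p vi+ al+ and p+ vi al (61 + 57 = 118) plus the double crossovers (10).
RF(vi–p) = (118 + 10) / 915 = 128/915 = 0.1399 → 14.0 centimorgans.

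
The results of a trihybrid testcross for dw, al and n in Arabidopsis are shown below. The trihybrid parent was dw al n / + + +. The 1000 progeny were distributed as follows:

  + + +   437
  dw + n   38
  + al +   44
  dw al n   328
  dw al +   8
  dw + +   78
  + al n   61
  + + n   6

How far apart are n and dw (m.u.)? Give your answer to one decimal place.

15.3 m.u.

The two rarest classes, dw al + and + + n, are the double crossovers. Comparing them with the parentals, only the n allele has switched, so n is the middle locus and the order is dw – n – al.
Crossovers in the dw–n interval produce the single-crossover classes + al n and dw + + (61 + 78 = 139) plus the double crossovers (14).
RF(dw–n) = (139 + 14) / 1000 = 153/1000 = 0.1530 → 15.3 m.u.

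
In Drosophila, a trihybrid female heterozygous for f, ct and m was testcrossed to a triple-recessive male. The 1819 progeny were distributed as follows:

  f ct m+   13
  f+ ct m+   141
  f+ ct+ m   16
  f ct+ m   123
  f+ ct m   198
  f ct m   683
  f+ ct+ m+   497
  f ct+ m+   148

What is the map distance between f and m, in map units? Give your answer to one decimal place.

20.6 map units

The two most frequent reciprocal classes, f ct m and f+ ct+ m+, are the parental types, so the F1 was f ct m / f+ ct+ m+.
The two rarest classes, f ct m+ and f+ ct+ m, are the double crossovers. Comparing them with the parentals, only the m allele has switched, so m is the middle locus and the order is f – m – ct.
Crossovers in the f–m interval produce the single-crossover classes f+ ct m and f ct+ m+ (198 + 148 = 346) plus the double crossovers (29).
RF(f–m) = (346 + 29) / 1819 = 375/1819 = 0.2062 → 20.6 map units.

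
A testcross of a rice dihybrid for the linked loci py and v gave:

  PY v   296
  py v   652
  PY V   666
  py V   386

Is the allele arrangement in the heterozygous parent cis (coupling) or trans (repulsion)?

The two most frequent classes are PY V (666) and py v (652); these are the parental (non-recombinant) types.
So the F1 carried PY V on one chromosome and py v on the other — the recessive alleles are on the same chromosome (cis / coupling).

cis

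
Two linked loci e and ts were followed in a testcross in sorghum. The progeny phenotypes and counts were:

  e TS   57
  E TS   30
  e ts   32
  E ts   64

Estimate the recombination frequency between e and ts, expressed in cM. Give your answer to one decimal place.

The two most frequent classes, E ts (64) and e TS (57), are the parental types, so the F1 was E ts / e TS.
The recombinant classes are E TS and e ts: 30 + 32 = 62.
Recombination frequency = 62/183 = 0.3388 ≈ 33.9%, i.e. 33.9 cM.

33.9 cM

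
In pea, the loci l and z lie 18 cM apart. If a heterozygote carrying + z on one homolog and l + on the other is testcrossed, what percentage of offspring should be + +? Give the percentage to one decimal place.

9.0%

A map distance of 18 cM corresponds to a recombination frequency of 0.180.
The F1 is + z / l +, so + + is a recombinant gamete class with expected frequency r/2 = 0.180/2 = 0.0900.
That is 0.0900 = 9.0% of the progeny.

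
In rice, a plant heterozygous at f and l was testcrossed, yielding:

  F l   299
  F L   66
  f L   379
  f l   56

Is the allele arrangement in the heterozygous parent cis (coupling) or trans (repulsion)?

trans

The two most frequent classes are F l (299) and f L (379); these are the parental (non-recombinant) types.
So the F1 carried F l on one chromosome and f L on the other — the recessive alleles are on opposite chromosomes (trans / repulsion).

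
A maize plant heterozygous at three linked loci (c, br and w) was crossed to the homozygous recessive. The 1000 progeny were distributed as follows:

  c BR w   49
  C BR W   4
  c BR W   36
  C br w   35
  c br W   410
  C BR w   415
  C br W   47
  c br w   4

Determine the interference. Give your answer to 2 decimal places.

The two most frequent reciprocal classes, C BR w and c br W, are the parental types, so the F1 was C BR w / c br W.
The two rarest classes, C BR W and c br w, are the double crossovers. Comparing them with the parentals, only the w allele has switched, so w is the middle locus and the order is br – w – c.
br–w: (71 + 8)/1000 = 0.0790; w–c: (96 + 8)/1000 = 0.1040.
Expected DCO frequency = 0.0790 × 0.1040 ≈ 0.00822; observed = 8/1000 ≈ 0.00800.
Coefficient of coincidence = 0.00800/0.00822 ≈ 0.97; interference = 1 − 0.97 = 0.03.

0.03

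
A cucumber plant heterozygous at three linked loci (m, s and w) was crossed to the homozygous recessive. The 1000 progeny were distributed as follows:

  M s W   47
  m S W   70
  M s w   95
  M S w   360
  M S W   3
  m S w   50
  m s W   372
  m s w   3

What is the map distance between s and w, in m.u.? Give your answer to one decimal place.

17.1 m.u.

The two most frequent reciprocal classes, M S w and m s W, are the parental types, so the F1 was M S w / m s W.
The two rarest classes, M S W and m s w, are the double crossovers. Comparing them with the parentals, only the w allele has switched, so w is the middle locus and the order is m – w – s.
Crossovers in the w–s interval produce the single-crossover classes M s w and m S W (95 + 70 = 165) plus the double crossovers (6).
RF(w–s) = (165 + 6) / 1000 = 171/1000 = 0.1710 → 17.1 m.u.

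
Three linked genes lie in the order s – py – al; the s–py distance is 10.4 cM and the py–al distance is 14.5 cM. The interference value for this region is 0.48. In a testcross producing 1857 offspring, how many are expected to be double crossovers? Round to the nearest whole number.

15

Map distances give recombination frequencies of 0.104 and 0.145 for the two intervals.
With interference 0.48 (so coincidence = 0.52), expected double-crossover frequency = 0.104 × 0.145 × 0.52 = 0.00784.
Expected number = 0.00784 × 1857 = 14.56 ≈ 15.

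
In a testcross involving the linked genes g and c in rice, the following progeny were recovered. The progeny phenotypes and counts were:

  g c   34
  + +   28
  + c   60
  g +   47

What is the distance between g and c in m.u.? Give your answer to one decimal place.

36.7 m.u.

The two most frequent classes, + c (60) and g + (47), are the parental types, so the F1 was + c / g +.
The recombinant classes are + + and g c: 28 + 34 = 62.
Recombination frequency = 62/169 = 0.3669 ≈ 36.7%, i.e. 36.7 m.u.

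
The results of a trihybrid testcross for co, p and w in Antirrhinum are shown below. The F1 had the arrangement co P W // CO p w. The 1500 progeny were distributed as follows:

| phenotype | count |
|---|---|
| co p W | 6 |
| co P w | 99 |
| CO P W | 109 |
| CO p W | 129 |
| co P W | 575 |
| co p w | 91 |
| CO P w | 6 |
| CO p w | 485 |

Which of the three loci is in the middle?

The two rarest classes, co p W and CO P w, are the double crossovers. Comparing them with the parentals, only the p allele has switched, so p is the middle locus and the order is co – p – w.

p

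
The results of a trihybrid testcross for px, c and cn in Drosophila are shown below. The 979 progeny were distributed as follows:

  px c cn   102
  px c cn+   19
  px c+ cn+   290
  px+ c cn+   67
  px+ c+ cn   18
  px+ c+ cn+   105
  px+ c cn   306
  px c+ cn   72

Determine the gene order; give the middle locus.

The two most frequent reciprocal classes, px c+ cn+ and px+ c cn, are the parental types, so the F1 was px c+ cn+ / px+ c cn.
The two rarest classes, px c cn+ and px+ c+ cn, are the double crossovers. Comparing them with the parentals, only the c allele has switched, so c is the middle locus and the order is px – c – cn.

c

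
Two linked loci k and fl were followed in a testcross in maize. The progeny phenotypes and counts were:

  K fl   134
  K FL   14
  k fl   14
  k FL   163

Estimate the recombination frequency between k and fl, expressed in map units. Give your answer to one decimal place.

The two most frequent classes, K fl (134) and k FL (163), are the parental types, so the F1 was K fl / k FL.
The recombinant classes are K FL and k fl: 14 + 14 = 28.
Recombination frequency = 28/325 = 0.0862 ≈ 8.6%, i.e. 8.6 map units.

8.6 map units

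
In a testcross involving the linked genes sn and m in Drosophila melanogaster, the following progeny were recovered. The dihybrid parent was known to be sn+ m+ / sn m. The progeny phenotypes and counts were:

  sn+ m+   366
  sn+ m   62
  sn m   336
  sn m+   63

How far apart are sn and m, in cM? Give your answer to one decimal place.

15.1 cM

The recombinant classes are sn+ m and sn m+: 62 + 63 = 125.
Recombination frequency = 125/827 = 0.1511 ≈ 15.1%, i.e. 15.1 cM.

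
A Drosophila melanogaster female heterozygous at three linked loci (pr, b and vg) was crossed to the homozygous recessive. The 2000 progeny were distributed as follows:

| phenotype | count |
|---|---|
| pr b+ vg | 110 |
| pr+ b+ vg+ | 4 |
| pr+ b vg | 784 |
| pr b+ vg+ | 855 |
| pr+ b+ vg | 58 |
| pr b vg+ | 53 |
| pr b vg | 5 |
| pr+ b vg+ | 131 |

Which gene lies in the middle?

pr

The two most frequent reciprocal classes, pr b+ vg+ and pr+ b vg, are the parental types, so the F1 was pr b+ vg+ / pr+ b vg.
The two rarest classes, pr+ b+ vg+ and pr b vg, are the double crossovers. Comparing them with the parentals, only the pr allele has switched, so pr is the middle locus and the order is b – pr – vg.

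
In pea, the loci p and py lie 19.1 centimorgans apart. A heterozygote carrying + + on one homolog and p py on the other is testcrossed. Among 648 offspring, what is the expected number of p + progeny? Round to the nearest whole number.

62

A map distance of 19.1 centimorgans corresponds to a recombination frequency of 0.191.
The F1 is + + / p py, so p + is a recombinant gamete class with expected frequency r/2 = 0.191/2 = 0.0955.
Expected number = 0.0955 × 648 = 61.88 ≈ 62.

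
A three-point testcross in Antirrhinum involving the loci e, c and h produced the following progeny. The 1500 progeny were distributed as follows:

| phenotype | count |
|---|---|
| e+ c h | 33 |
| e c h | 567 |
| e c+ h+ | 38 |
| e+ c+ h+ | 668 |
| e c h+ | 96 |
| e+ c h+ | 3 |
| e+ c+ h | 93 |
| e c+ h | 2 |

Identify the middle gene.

The two most frequent reciprocal classes, e+ c+ h+ and e c h, are the parental types, so the F1 was e+ c+ h+ / e c h.
The two rarest classes, e+ c h+ and e c+ h, are the double crossovers. Comparing them with the parentals, only the c allele has switched, so c is the middle locus and the order is e – c – h.

c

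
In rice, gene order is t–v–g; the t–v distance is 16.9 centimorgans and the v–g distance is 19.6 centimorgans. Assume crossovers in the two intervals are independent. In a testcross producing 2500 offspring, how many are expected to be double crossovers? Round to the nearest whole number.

Map distances give recombination frequencies of 0.169 and 0.196 for the two intervals.
With no interference, expected double-crossover frequency = 0.169 × 0.196 = 0.03312.
Expected number = 0.03312 × 2500 = 82.81 ≈ 83.

83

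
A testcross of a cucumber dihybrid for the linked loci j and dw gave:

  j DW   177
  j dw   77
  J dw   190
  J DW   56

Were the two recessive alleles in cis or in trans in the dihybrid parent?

trans

The two most frequent classes are J dw (190) and j DW (177); these are the parental (non-recombinant) types.
So the F1 carried J dw on one chromosome and j DW on the other — the recessive alleles are on opposite chromosomes (trans / repulsion).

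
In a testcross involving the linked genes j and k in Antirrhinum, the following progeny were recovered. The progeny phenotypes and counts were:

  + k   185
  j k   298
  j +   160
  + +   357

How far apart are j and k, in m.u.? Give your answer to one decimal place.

34.5 m.u.

The two most frequent classes, + + (357) and j k (298), are the parental types, so the F1 was + + / j k.
The recombinant classes are + k and j +: 185 + 160 = 345.
Recombination frequency = 345/1000 = 0.3450 ≈ 34.5%, i.e. 34.5 m.u.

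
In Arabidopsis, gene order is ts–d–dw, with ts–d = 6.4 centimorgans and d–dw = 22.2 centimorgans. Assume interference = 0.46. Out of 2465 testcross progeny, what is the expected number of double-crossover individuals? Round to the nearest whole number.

19

Map distances give recombination frequencies of 0.064 and 0.222 for the two intervals.
With interference 0.46 (so coincidence = 0.54), expected double-crossover frequency = 0.064 × 0.222 × 0.54 = 0.00767.
Expected number = 0.00767 × 2465 = 18.91 ≈ 19.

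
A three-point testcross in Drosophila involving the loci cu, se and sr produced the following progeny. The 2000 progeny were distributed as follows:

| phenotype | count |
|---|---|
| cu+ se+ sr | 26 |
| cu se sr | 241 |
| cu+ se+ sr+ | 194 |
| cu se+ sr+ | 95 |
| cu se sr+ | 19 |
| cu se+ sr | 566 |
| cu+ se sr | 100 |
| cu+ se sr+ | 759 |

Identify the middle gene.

cu

The two most frequent reciprocal classes, cu+ se sr+ and cu se+ sr, are the parental types, so the F1 was cu+ se sr+ / cu se+ sr.
The two rarest classes, cu se sr+ and cu+ se+ sr, are the double crossovers. Comparing them with the parentals, only the cu allele has switched, so cu is the middle locus and the order is sr – cu – se.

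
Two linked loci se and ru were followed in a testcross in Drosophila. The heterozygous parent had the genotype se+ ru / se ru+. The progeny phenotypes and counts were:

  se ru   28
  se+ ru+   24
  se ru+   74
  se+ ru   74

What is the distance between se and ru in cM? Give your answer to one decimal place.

The recombinant classes are se+ ru+ and se ru: 24 + 28 = 52.
Recombination frequency = 52/200 = 0.2600 ≈ 26.0%, i.e. 26.0 cM.

26.0 cM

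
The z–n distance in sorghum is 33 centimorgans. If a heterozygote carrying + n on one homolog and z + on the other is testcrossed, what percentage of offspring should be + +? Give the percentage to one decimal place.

A map distance of 33 centimorgans corresponds to a recombination frequency of 0.330.
The F1 is + n / z +, so + + is a recombinant gamete class with expected frequency r/2 = 0.330/2 = 0.1650.
That is 0.1650 = 16.5% of the progeny.

16.5%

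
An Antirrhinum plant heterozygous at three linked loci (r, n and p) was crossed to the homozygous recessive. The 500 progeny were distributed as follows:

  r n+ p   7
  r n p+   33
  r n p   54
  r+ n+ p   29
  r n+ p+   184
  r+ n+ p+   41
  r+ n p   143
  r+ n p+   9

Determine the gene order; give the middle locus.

The two most frequent reciprocal classes, r n+ p+ and r+ n p, are the parental types, so the F1 was r n+ p+ / r+ n p.
The two rarest classes, r n+ p and r+ n p+, are the double crossovers. Comparing them with the parentals, only the p allele has switched, so p is the middle locus and the order is n – p – r.

p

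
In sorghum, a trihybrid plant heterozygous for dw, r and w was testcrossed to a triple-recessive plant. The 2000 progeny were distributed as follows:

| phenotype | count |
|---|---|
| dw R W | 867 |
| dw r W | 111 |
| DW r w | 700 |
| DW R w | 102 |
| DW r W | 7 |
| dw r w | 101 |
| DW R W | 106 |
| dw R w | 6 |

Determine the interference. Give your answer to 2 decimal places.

The two most frequent reciprocal classes, dw R W and DW r w, are the parental types, so the F1 was dw R W / DW r w.
The two rarest classes, dw R w and DW r W, are the double crossovers. Comparing them with the parentals, only the w allele has switched, so w is the middle locus and the order is dw – w – r.
dw–w: (207 + 13)/2000 = 0.1100; w–r: (213 + 13)/2000 = 0.1130.
Expected DCO frequency = 0.1100 × 0.1130 ≈ 0.01243; observed = 13/2000 ≈ 0.00650.
Coefficient of coincidence = 0.00650/0.01243 ≈ 0.52; interference = 1 − 0.52 = 0.48.

0.48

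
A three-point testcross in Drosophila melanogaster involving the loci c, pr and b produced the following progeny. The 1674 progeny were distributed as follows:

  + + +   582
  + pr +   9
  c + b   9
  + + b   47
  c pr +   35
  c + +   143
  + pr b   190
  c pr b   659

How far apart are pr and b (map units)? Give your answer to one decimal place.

6.0 map units

The two most frequent reciprocal classes, + + + and c pr b, are the parental types, so the F1 was + + + / c pr b.
The two rarest classes, + pr + and c + b, are the double crossovers. Comparing them with the parentals, only the pr allele has switched, so pr is the middle locus and the order is c – pr – b.
Crossovers in the pr–b interval produce the single-crossover classes + + b and c pr + (47 + 35 = 82) plus the double crossovers (18).
RF(pr–b) = (82 + 18) / 1674 = 100/1674 = 0.0597 → 6.0 map units.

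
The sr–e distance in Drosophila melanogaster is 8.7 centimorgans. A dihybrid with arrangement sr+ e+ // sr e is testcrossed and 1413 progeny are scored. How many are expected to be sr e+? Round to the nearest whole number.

A map distance of 8.7 centimorgans corresponds to a recombination frequency of 0.087.
The F1 is sr+ e+ / sr e, so sr e+ is a recombinant gamete class with expected frequency r/2 = 0.087/2 = 0.0435.
Expected number = 0.0435 × 1413 = 61.47 ≈ 61.

61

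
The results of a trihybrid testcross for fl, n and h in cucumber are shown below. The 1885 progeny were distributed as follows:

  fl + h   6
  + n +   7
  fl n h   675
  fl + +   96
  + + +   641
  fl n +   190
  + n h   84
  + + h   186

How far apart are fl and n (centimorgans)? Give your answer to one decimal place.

The two most frequent reciprocal classes, fl n h and + + +, are the parental types, so the F1 was fl n h / + + +.
The two rarest classes, fl + h and + n +, are the double crossovers. Comparing them with the parentals, only the n allele has switched, so n is the middle locus and the order is fl – n – h.
Crossovers in the fl–n interval produce the single-crossover classes + n h and fl + + (84 + 96 = 180) plus the double crossovers (13).
RF(fl–n) = (180 + 13) / 1885 = 193/1885 = 0.1024 → 10.2 centimorgans.

10.2 centimorgans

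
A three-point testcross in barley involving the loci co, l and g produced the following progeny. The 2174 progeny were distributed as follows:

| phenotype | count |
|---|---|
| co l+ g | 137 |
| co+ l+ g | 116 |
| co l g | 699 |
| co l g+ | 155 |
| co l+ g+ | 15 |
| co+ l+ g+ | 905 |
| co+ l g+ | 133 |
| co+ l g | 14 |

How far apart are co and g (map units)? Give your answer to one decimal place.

The two most frequent reciprocal classes, co l g and co+ l+ g+, are the parental types, so the F1 was co l g / co+ l+ g+.
The two rarest classes, co+ l g and co l+ g+, are the double crossovers. Comparing them with the parentals, only the co allele has switched, so co is the middle locus and the order is g – co – l.
Crossovers in the g–co interval produce the single-crossover classes co l g+ and co+ l+ g (155 + 116 = 271) plus the double crossovers (29).
RF(g–co) = (271 + 29) / 2174 = 300/2174 = 0.1380 → 13.8 map units.

13.8 map units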